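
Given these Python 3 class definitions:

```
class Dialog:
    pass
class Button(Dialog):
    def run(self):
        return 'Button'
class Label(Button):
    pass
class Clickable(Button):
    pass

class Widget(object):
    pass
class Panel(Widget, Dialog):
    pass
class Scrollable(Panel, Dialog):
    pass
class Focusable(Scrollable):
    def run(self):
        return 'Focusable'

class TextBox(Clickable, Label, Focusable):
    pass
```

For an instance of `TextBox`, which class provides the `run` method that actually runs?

L[TextBox] = TextBox + merge(L[Clickable], L[Label], L[Focusable], [Clickable Label Focusable])
  take Clickable:  [Clickable Button Dialog object] + [Label Button Dialog object] + [Focusable Scrollable Panel Widget Dialog object] + [Clickable Label Focusable]
  take Label:  [Button Dialog object] + [Label Button Dialog object] + [Focusable Scrollable Panel Widget Dialog object] + [Label Focusable]
  take Button:  [Button Dialog object] + [Button Dialog object] + [Focusable Scrollable Panel Widget Dialog object] + [Focusable]
  take Focusable:  [Dialog object] + [Dialog object] + [Focusable Scrollable Panel Widget Dialog object] + [Focusable]
  take Scrollable:  [Dialog object] + [Dialog object] + [Scrollable Panel Widget Dialog object]
  take Panel:  [Dialog object] + [Dialog object] + [Panel Widget Dialog object]
  take Widget:  [Dialog object] + [Dialog object] + [Widget Dialog object]
  take Dialog:  [Dialog object] + [Dialog object] + [Dialog object]
  take object:  [object] + [object] + [object]
MRO: TextBox Clickable Label Button Focusable Scrollable Panel Widget Dialog object
run is defined in: Button, Focusable. First along the MRO is Button.

Button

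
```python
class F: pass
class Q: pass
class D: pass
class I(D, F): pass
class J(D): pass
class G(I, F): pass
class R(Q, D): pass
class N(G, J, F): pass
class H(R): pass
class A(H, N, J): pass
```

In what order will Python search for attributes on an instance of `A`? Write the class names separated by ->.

L[A] = A + merge(L[H], L[N], L[J], [H N J])
  take H:  [H R Q D object] + [N G I J D F object] + [J D object] + [H N J]
  take R:  [R Q D object] + [N G I J D F object] + [J D object] + [N J]
  take Q:  [Q D object] + [N G I J D F object] + [J D object] + [N J]
  take N:  [D object] + [N G I J D F object] + [J D object] + [N J]
  take G:  [D object] + [G I J D F object] + [J D object] + [J]
  take I:  [D object] + [I J D F object] + [J D object] + [J]
  take J:  [D object] + [J D F object] + [J D object] + [J]
  take D:  [D object] + [D F object] + [D object]
  take F:  [object] + [F object] + [object]
  take object:  [object] + [object] + [object]

A -> H -> R -> Q -> N -> G -> I -> J -> D -> F -> object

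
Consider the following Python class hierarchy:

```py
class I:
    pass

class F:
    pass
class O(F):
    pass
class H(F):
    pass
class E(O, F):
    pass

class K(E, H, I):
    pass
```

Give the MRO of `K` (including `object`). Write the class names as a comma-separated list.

L[K] = K + merge(L[E], L[H], L[I], [E H I])
  take E:  [E O F object] + [H F object] + [I object] + [E H I]
  take O:  [O F object] + [H F object] + [I object] + [H I]
  take H:  [F object] + [H F object] + [I object] + [H I]
  take F:  [F object] + [F object] + [I object] + [I]
  take I:  [object] + [object] + [I object] + [I]
  take object:  [object] + [object] + [object]

K, E, O, H, F, I, object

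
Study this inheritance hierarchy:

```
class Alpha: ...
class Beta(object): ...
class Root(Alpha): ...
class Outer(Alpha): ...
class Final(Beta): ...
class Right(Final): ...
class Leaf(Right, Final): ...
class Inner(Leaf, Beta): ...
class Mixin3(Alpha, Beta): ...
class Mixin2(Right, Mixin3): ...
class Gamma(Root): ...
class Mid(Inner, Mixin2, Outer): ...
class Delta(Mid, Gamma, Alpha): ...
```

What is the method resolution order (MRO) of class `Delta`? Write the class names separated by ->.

Delta -> Mid -> Inner -> Leaf -> Mixin2 -> Right -> Final -> Mixin3 -> Outer -> Gamma -> Root -> Alpha -> Beta -> object

L[Delta] = Delta + merge(L[Mid], L[Gamma], L[Alpha], [Mid Gamma Alpha])
  take Mid:  [Mid Inner Leaf Mixin2 Right Final Mixin3 Outer Alpha Beta object] + [Gamma Root Alpha object] + [Alpha object] + [Mid Gamma Alpha]
  take Inner:  [Inner Leaf Mixin2 Right Final Mixin3 Outer Alpha Beta object] + [Gamma Root Alpha object] + [Alpha object] + [Gamma Alpha]
  take Leaf:  [Leaf Mixin2 Right Final Mixin3 Outer Alpha Beta object] + [Gamma Root Alpha object] + [Alpha object] + [Gamma Alpha]
  take Mixin2:  [Mixin2 Right Final Mixin3 Outer Alpha Beta object] + [Gamma Root Alpha object] + [Alpha object] + [Gamma Alpha]
  take Right:  [Right Final Mixin3 Outer Alpha Beta object] + [Gamma Root Alpha object] + [Alpha object] + [Gamma Alpha]
  take Final:  [Final Mixin3 Outer Alpha Beta object] + [Gamma Root Alpha object] + [Alpha object] + [Gamma Alpha]
  take Mixin3:  [Mixin3 Outer Alpha Beta object] + [Gamma Root Alpha object] + [Alpha object] + [Gamma Alpha]
  take Outer:  [Outer Alpha Beta object] + [Gamma Root Alpha object] + [Alpha object] + [Gamma Alpha]
  take Gamma:  [Alpha Beta object] + [Gamma Root Alpha object] + [Alpha object] + [Gamma Alpha]
  take Root:  [Alpha Beta object] + [Root Alpha object] + [Alpha object] + [Alpha]
  take Alpha:  [Alpha Beta object] + [Alpha object] + [Alpha object] + [Alpha]
  take Beta:  [Beta object] + [object] + [object]
  take object:  [object] + [object] + [object]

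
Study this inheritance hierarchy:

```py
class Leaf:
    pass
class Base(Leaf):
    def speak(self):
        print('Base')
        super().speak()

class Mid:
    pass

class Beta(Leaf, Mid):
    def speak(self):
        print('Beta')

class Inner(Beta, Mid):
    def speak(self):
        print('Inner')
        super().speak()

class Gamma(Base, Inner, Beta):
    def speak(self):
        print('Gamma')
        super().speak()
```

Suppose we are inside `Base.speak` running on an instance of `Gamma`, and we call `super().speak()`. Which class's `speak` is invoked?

Inner

L[Gamma] = Gamma + merge(L[Base], L[Inner], L[Beta], [Base Inner Beta])
  take Base:  [Base Leaf object] + [Inner Beta Leaf Mid object] + [Beta Leaf Mid object] + [Base Inner Beta]
  take Inner:  [Leaf object] + [Inner Beta Leaf Mid object] + [Beta Leaf Mid object] + [Inner Beta]
  take Beta:  [Leaf object] + [Beta Leaf Mid object] + [Beta Leaf Mid object] + [Beta]
  take Leaf:  [Leaf object] + [Leaf Mid object] + [Leaf Mid object]
  take Mid:  [object] + [Mid object] + [Mid object]
  take object:  [object] + [object] + [object]
MRO: Gamma Base Inner Beta Leaf Mid object
super() in Base.speak on a Gamma instance goes to the class after Base in Gamma's MRO: Inner.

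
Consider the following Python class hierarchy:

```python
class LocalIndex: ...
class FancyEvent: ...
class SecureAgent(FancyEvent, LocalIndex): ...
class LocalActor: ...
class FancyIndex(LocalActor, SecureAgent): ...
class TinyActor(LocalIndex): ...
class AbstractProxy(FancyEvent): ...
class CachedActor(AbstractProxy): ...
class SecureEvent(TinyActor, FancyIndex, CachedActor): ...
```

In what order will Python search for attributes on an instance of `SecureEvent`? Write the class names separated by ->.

L[SecureEvent] = SecureEvent + merge(L[TinyActor], L[FancyIndex], L[CachedActor], [TinyActor FancyIndex CachedActor])
  take TinyActor:  [TinyActor LocalIndex object] + [FancyIndex LocalActor SecureAgent FancyEvent LocalIndex object] + [CachedActor AbstractProxy FancyEvent object] + [TinyActor FancyIndex CachedActor]
  take FancyIndex:  [LocalIndex object] + [FancyIndex LocalActor SecureAgent FancyEvent LocalIndex object] + [CachedActor AbstractProxy FancyEvent object] + [FancyIndex CachedActor]
  take LocalActor:  [LocalIndex object] + [LocalActor SecureAgent FancyEvent LocalIndex object] + [CachedActor AbstractProxy FancyEvent object] + [CachedActor]
  take SecureAgent:  [LocalIndex object] + [SecureAgent FancyEvent LocalIndex object] + [CachedActor AbstractProxy FancyEvent object] + [CachedActor]
  take CachedActor:  [LocalIndex object] + [FancyEvent LocalIndex object] + [CachedActor AbstractProxy FancyEvent object] + [CachedActor]
  take AbstractProxy:  [LocalIndex object] + [FancyEvent LocalIndex object] + [AbstractProxy FancyEvent object]
  take FancyEvent:  [LocalIndex object] + [FancyEvent LocalIndex object] + [FancyEvent object]
  take LocalIndex:  [LocalIndex object] + [LocalIndex object] + [object]
  take object:  [object] + [object] + [object]

SecureEvent -> TinyActor -> FancyIndex -> LocalActor -> SecureAgent -> CachedActor -> AbstractProxy -> FancyEvent -> LocalIndex -> object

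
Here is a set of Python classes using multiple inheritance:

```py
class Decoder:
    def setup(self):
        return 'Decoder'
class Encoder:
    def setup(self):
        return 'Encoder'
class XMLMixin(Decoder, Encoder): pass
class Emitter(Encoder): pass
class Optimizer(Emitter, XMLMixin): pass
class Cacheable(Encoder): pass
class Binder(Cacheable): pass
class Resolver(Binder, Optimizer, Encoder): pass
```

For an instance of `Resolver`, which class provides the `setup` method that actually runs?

L[Resolver] = Resolver + merge(L[Binder], L[Optimizer], L[Encoder], [Binder Optimizer Encoder])
  take Binder:  [Binder Cacheable Encoder object] + [Optimizer Emitter XMLMixin Decoder Encoder object] + [Encoder object] + [Binder Optimizer Encoder]
  take Cacheable:  [Cacheable Encoder object] + [Optimizer Emitter XMLMixin Decoder Encoder object] + [Encoder object] + [Optimizer Encoder]
  take Optimizer:  [Encoder object] + [Optimizer Emitter XMLMixin Decoder Encoder object] + [Encoder object] + [Optimizer Encoder]
  take Emitter:  [Encoder object] + [Emitter XMLMixin Decoder Encoder object] + [Encoder object] + [Encoder]
  take XMLMixin:  [Encoder object] + [XMLMixin Decoder Encoder object] + [Encoder object] + [Encoder]
  take Decoder:  [Encoder object] + [Decoder Encoder object] + [Encoder object] + [Encoder]
  take Encoder:  [Encoder object] + [Encoder object] + [Encoder object] + [Encoder]
  take object:  [object] + [object] + [object]
MRO: Resolver Binder Cacheable Optimizer Emitter XMLMixin Decoder Encoder object
setup is defined in: Decoder, Encoder. First along the MRO is Decoder.

Decoder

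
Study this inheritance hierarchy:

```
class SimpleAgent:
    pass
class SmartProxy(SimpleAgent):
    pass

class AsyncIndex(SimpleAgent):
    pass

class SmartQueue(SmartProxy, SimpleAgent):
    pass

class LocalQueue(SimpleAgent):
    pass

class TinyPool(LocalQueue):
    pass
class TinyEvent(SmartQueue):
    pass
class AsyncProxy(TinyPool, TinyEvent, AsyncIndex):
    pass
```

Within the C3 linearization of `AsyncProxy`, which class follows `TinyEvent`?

SmartQueue

L[AsyncProxy] = AsyncProxy + merge(L[TinyPool], L[TinyEvent], L[AsyncIndex], [TinyPool TinyEvent AsyncIndex])
  take TinyPool:  [TinyPool LocalQueue SimpleAgent object] + [TinyEvent SmartQueue SmartProxy SimpleAgent object] + [AsyncIndex SimpleAgent object] + [TinyPool TinyEvent AsyncIndex]
  take LocalQueue:  [LocalQueue SimpleAgent object] + [TinyEvent SmartQueue SmartProxy SimpleAgent object] + [AsyncIndex SimpleAgent object] + [TinyEvent AsyncIndex]
  take TinyEvent:  [SimpleAgent object] + [TinyEvent SmartQueue SmartProxy SimpleAgent object] + [AsyncIndex SimpleAgent object] + [TinyEvent AsyncIndex]
  take SmartQueue:  [SimpleAgent object] + [SmartQueue SmartProxy SimpleAgent object] + [AsyncIndex SimpleAgent object] + [AsyncIndex]
  take SmartProxy:  [SimpleAgent object] + [SmartProxy SimpleAgent object] + [AsyncIndex SimpleAgent object] + [AsyncIndex]
  take AsyncIndex:  [SimpleAgent object] + [SimpleAgent object] + [AsyncIndex SimpleAgent object] + [AsyncIndex]
  take SimpleAgent:  [SimpleAgent object] + [SimpleAgent object] + [SimpleAgent object]
  take object:  [object] + [object] + [object]
MRO: AsyncProxy TinyPool LocalQueue TinyEvent SmartQueue SmartProxy AsyncIndex SimpleAgent object
TinyEvent is at position 3; next is SmartQueue.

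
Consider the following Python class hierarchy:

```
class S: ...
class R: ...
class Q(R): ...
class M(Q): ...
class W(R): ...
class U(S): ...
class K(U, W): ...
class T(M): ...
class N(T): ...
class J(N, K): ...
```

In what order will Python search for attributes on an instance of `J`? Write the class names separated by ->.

L[J] = J + merge(L[N], L[K], [N K])
  take N:  [N T M Q R object] + [K U S W R object] + [N K]
  take T:  [T M Q R object] + [K U S W R object] + [K]
  take M:  [M Q R object] + [K U S W R object] + [K]
  take Q:  [Q R object] + [K U S W R object] + [K]
  take K:  [R object] + [K U S W R object] + [K]
  take U:  [R object] + [U S W R object]
  take S:  [R object] + [S W R object]
  take W:  [R object] + [W R object]
  take R:  [R object] + [R object]
  take object:  [object] + [object]

J -> N -> T -> M -> Q -> K -> U -> S -> W -> R -> object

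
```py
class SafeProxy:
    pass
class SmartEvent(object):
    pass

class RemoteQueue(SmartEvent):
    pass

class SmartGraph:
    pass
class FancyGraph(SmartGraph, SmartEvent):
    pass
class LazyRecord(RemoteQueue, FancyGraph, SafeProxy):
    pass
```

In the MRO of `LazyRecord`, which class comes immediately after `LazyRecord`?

L[LazyRecord] = LazyRecord + merge(L[RemoteQueue], L[FancyGraph], L[SafeProxy], [RemoteQueue FancyGraph SafeProxy])
  take RemoteQueue:  [RemoteQueue SmartEvent object] + [FancyGraph SmartGraph SmartEvent object] + [SafeProxy object] + [RemoteQueue FancyGraph SafeProxy]
  take FancyGraph:  [SmartEvent object] + [FancyGraph SmartGraph SmartEvent object] + [SafeProxy object] + [FancyGraph SafeProxy]
  take SmartGraph:  [SmartEvent object] + [SmartGraph SmartEvent object] + [SafeProxy object] + [SafeProxy]
  take SmartEvent:  [SmartEvent object] + [SmartEvent object] + [SafeProxy object] + [SafeProxy]
  take SafeProxy:  [object] + [object] + [SafeProxy object] + [SafeProxy]
  take object:  [object] + [object] + [object]
MRO: LazyRecord RemoteQueue FancyGraph SmartGraph SmartEvent SafeProxy object
LazyRecord is at position 0; next is RemoteQueue.

RemoteQueue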